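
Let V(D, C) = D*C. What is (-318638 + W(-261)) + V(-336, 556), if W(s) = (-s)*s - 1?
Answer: -573576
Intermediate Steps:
W(s) = -1 - s**2 (W(s) = -s**2 - 1 = -1 - s**2)
V(D, C) = C*D
(-318638 + W(-261)) + V(-336, 556) = (-318638 + (-1 - 1*(-261)**2)) + 556*(-336) = (-318638 + (-1 - 1*68121)) - 186816 = (-318638 + (-1 - 68121)) - 186816 = (-318638 - 68122) - 186816 = -386760 - 186816 = -573576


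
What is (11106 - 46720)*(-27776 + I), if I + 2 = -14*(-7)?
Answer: 985795520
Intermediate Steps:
I = 96 (I = -2 - 14*(-7) = -2 + 98 = 96)
(11106 - 46720)*(-27776 + I) = (11106 - 46720)*(-27776 + 96) = -35614*(-27680) = 985795520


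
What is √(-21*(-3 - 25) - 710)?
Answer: I*√122 ≈ 11.045*I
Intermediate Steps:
√(-21*(-3 - 25) - 710) = √(-21*(-28) - 710) = √(588 - 710) = √(-122) = I*√122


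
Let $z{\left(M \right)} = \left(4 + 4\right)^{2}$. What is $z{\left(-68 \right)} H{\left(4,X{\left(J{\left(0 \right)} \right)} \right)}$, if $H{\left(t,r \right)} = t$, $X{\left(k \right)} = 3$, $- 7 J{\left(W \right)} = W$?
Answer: $256$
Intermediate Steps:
$J{\left(W \right)} = - \frac{W}{7}$
$z{\left(M \right)} = 64$ ($z{\left(M \right)} = 8^{2} = 64$)
$z{\left(-68 \right)} H{\left(4,X{\left(J{\left(0 \right)} \right)} \right)} = 64 \cdot 4 = 256$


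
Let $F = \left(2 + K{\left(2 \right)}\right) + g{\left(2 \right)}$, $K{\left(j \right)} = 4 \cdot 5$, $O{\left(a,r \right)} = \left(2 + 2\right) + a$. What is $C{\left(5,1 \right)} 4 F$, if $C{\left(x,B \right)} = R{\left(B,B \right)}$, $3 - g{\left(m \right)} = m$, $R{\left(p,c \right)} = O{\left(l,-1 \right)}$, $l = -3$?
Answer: $92$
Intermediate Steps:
$O{\left(a,r \right)} = 4 + a$
$R{\left(p,c \right)} = 1$ ($R{\left(p,c \right)} = 4 - 3 = 1$)
$g{\left(m \right)} = 3 - m$
$C{\left(x,B \right)} = 1$
$K{\left(j \right)} = 20$
$F = 23$ ($F = \left(2 + 20\right) + \left(3 - 2\right) = 22 + \left(3 - 2\right) = 22 + 1 = 23$)
$C{\left(5,1 \right)} 4 F = 1 \cdot 4 \cdot 23 = 4 \cdot 23 = 92$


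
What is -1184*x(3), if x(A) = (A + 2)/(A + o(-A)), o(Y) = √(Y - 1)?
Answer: -17760/13 + 11840*I/13 ≈ -1366.2 + 910.77*I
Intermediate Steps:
o(Y) = √(-1 + Y)
x(A) = (2 + A)/(A + √(-1 - A)) (x(A) = (A + 2)/(A + √(-1 - A)) = (2 + A)/(A + √(-1 - A)))
-1184*x(3) = -1184*(2 + 3)/(3 + √(-1 - 1*3)) = -1184*5/(3 + √(-1 - 3)) = -1184*5/(3 + √(-4)) = -1184*5/(3 + 2*I) = -1184*(3 - 2*I)/13*5 = -5920*(3 - 2*I)/13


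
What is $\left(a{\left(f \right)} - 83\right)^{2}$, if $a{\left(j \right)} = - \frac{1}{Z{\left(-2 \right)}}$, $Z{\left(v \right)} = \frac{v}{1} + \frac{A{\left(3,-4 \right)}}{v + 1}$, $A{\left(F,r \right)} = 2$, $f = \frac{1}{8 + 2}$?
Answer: $\frac{109561}{16} \approx 6847.6$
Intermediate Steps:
$f = \frac{1}{10} \approx 0.1$
$Z{\left(v \right)} = v + \frac{2}{1 + v}$ ($Z{\left(v \right)} = \frac{v}{1} + \frac{2}{v + 1} = v 1 + \frac{2}{1 + v} = v + \frac{2}{1 + v}$)
$a{\left(j \right)} = \frac{1}{4}$ ($a{\left(j \right)} = - \frac{1}{\frac{1}{1 - 2} \left(2 - 2 + \left(-2\right)^{2}\right)} = - \frac{1}{\frac{1}{-1} \left(2 - 2 + 4\right)} = - \frac{1}{\left(-1\right) 4} = - \frac{1}{-4} = \left(-1\right) \left(- \frac{1}{4}\right) = \frac{1}{4}$)
$\left(a{\left(f \right)} - 83\right)^{2} = \left(\frac{1}{4} - 83\right)^{2} = \left(- \frac{331}{4}\right)^{2} = \frac{109561}{16}$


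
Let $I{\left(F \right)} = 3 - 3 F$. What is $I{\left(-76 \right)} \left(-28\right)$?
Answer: $-6468$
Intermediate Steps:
$I{\left(-76 \right)} \left(-28\right) = \left(3 - -228\right) \left(-28\right) = \left(3 + 228\right) \left(-28\right) = 231 \left(-28\right) = -6468$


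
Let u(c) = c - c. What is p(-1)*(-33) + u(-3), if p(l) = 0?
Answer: 0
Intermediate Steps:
u(c) = 0
p(-1)*(-33) + u(-3) = 0*(-33) + 0 = 0 + 0 = 0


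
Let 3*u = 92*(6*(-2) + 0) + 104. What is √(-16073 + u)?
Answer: I*√147657/3 ≈ 128.09*I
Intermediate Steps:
u = -1000/3 (u = (92*(6*(-2) + 0) + 104)/3 = (92*(-12 + 0) + 104)/3 = (92*(-12) + 104)/3 = (-1104 + 104)/3 = (⅓)*(-1000) = -1000/3 ≈ -333.33)
√(-16073 + u) = √(-16073 - 1000/3) = √(-49219/3) = I*√147657/3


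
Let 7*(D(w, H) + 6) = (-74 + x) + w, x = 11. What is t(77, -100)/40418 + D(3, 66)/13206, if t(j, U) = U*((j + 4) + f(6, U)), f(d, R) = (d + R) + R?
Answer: 12386571/44480009 ≈ 0.27847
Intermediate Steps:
f(d, R) = d + 2*R (f(d, R) = (R + d) + R = d + 2*R)
t(j, U) = U*(10 + j + 2*U) (t(j, U) = U*((j + 4) + (6 + 2*U)) = U*((4 + j) + (6 + 2*U)) = U*(10 + j + 2*U))
D(w, H) = -15 + w/7 (D(w, H) = -6 + ((-74 + 11) + w)/7 = -6 + (-63 + w)/7 = -6 + (-9 + w/7) = -15 + w/7)
t(77, -100)/40418 + D(3, 66)/13206 = -100*(10 + 77 + 2*(-100))/40418 + (-15 + (1/7)*3)/13206 = -100*(10 + 77 - 200)*(1/40418) + (-15 + 3/7)*(1/13206) = -100*(-113)*(1/40418) - 102/7*1/13206 = 11300*(1/40418) - 17/15407 = 5650/20209 - 17/15407 = 12386571/44480009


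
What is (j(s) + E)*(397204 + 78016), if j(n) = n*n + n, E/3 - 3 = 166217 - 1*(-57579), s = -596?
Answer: 487583798740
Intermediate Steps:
E = 671397 (E = 9 + 3*(166217 - 1*(-57579)) = 9 + 3*(166217 + 57579) = 9 + 3*223796 = 9 + 671388 = 671397)
j(n) = n + n² (j(n) = n² + n = n + n²)
(j(s) + E)*(397204 + 78016) = (-596*(1 - 596) + 671397)*(397204 + 78016) = (-596*(-595) + 671397)*475220 = (354620 + 671397)*475220 = 1026017*475220 = 487583798740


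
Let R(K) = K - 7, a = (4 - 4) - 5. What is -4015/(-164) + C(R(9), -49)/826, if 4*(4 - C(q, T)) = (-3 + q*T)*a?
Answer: 3296341/135464 ≈ 24.334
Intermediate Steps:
a = -5 (a = 0 - 5 = -5)
R(K) = -7 + K
C(q, T) = ¼ + 5*T*q/4 (C(q, T) = 4 - (-3 + q*T)*(-5)/4 = 4 - (-3 + T*q)*(-5)/4 = 4 - (15 - 5*T*q)/4 = 4 + (-15/4 + 5*T*q/4) = ¼ + 5*T*q/4)
-4015/(-164) + C(R(9), -49)/826 = -4015/(-164) + (¼ + (5/4)*(-49)*(-7 + 9))/826 = -4015*(-1/164) + (¼ + (5/4)*(-49)*2)*(1/826) = 4015/164 + (¼ - 245/2)*(1/826) = 4015/164 - 489/4*1/826 = 4015/164 - 489/3304 = 3296341/135464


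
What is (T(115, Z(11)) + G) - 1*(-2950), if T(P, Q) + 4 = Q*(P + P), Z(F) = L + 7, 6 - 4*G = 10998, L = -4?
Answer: 888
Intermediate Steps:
G = -2748 (G = 3/2 - ¼*10998 = 3/2 - 5499/2 = -2748)
Z(F) = 3 (Z(F) = -4 + 7 = 3)
T(P, Q) = -4 + 2*P*Q (T(P, Q) = -4 + Q*(P + P) = -4 + Q*(2*P) = -4 + 2*P*Q)
(T(115, Z(11)) + G) - 1*(-2950) = ((-4 + 2*115*3) - 2748) - 1*(-2950) = ((-4 + 690) - 2748) + 2950 = (686 - 2748) + 2950 = -2062 + 2950 = 888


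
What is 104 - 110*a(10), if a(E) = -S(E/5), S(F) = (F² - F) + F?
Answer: 544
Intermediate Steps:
S(F) = F²
a(E) = -E²/25 (a(E) = -(E/5)² = -E²/25)
104 - 110*a(10) = 104 - (-22)*10²/5 = 104 - (-22)*100/5 = 104 - 110*(-4) = 104 + 440 = 544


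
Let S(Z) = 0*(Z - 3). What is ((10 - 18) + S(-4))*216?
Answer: -1728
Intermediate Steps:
S(Z) = 0 (S(Z) = 0*(-3 + Z) = 0)
((10 - 18) + S(-4))*216 = ((10 - 18) + 0)*216 = (-8 + 0)*216 = -8*216 = -1728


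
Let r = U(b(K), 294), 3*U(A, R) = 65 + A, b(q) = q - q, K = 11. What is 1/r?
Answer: 3/65 ≈ 0.046154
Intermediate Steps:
b(q) = 0
U(A, R) = 65/3 + A/3 (U(A, R) = (65 + A)/3 = 65/3 + A/3)
r = 65/3 (r = 65/3 + (⅓)*0 = 65/3 + 0 = 65/3 ≈ 21.667)
1/r = 1/(65/3) = 3/65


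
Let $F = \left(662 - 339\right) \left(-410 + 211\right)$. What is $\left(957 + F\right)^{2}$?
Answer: $4009422400$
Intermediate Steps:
$F = -64277$ ($F = 323 \left(-199\right) = -64277$)
$\left(957 + F\right)^{2} = \left(957 - 64277\right)^{2} = \left(-63320\right)^{2} = 4009422400$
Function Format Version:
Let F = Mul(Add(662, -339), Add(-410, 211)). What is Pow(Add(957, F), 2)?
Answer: 4009422400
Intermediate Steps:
F = -64277 (F = Mul(323, -199) = -64277)
Pow(Add(957, F), 2) = Pow(Add(957, -64277), 2) = Pow(-63320, 2) = 4009422400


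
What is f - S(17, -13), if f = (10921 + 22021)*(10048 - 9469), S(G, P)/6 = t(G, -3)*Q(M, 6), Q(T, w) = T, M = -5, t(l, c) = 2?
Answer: 19073478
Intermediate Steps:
S(G, P) = -60 (S(G, P) = 6*(2*(-5)) = 6*(-10) = -60)
f = 19073418 (f = 32942*579 = 19073418)
f - S(17, -13) = 19073418 - 1*(-60) = 19073418 + 60 = 19073478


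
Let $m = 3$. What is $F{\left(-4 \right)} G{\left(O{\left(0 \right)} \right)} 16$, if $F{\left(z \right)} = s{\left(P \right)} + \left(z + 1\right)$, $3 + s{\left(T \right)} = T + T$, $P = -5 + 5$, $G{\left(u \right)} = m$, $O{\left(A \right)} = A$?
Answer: $-288$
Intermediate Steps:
$G{\left(u \right)} = 3$
$P = 0$
$s{\left(T \right)} = -3 + 2 T$ ($s{\left(T \right)} = -3 + \left(T + T\right) = -3 + 2 T$)
$F{\left(z \right)} = -2 + z$ ($F{\left(z \right)} = \left(-3 + 2 \cdot 0\right) + \left(z + 1\right) = \left(-3 + 0\right) + \left(1 + z\right) = -3 + \left(1 + z\right) = -2 + z$)
$F{\left(-4 \right)} G{\left(O{\left(0 \right)} \right)} 16 = \left(-2 - 4\right) 3 \cdot 16 = \left(-6\right) 3 \cdot 16 = \left(-18\right) 16 = -288$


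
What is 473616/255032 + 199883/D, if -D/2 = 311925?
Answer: 30561097543/19887714150 ≈ 1.5367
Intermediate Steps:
D = -623850 (D = -2*311925 = -623850)
473616/255032 + 199883/D = 473616/255032 + 199883/(-623850) = 473616*(1/255032) + 199883*(-1/623850) = 59202/31879 - 199883/623850 = 30561097543/19887714150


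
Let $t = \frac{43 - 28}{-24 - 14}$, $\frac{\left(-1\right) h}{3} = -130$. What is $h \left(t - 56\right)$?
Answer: $- \frac{417885}{19} \approx -21994.0$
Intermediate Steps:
$h = 390$ ($h = \left(-3\right) \left(-130\right) = 390$)
$t = - \frac{15}{38}$ ($t = \frac{15}{-38} = 15 \left(- \frac{1}{38}\right) = - \frac{15}{38} \approx -0.39474$)
$h \left(t - 56\right) = 390 \left(- \frac{15}{38} - 56\right) = 390 \left(- \frac{2143}{38}\right) = - \frac{417885}{19}$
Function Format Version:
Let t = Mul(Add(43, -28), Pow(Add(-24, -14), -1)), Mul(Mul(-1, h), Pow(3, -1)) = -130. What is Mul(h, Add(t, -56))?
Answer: Rational(-417885, 19) ≈ -21994.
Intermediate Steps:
h = 390 (h = Mul(-3, -130) = 390)
t = Rational(-15, 38) (t = Mul(15, Pow(-38, -1)) = Mul(15, Rational(-1, 38)) = Rational(-15, 38) ≈ -0.39474)
Mul(h, Add(t, -56)) = Mul(390, Add(Rational(-15, 38), -56)) = Mul(390, Rational(-2143, 38)) = Rational(-417885, 19)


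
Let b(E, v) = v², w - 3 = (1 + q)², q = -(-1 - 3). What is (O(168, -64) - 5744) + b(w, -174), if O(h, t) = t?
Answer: 24468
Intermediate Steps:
q = 4 (q = -1*(-4) = 4)
w = 28 (w = 3 + (1 + 4)² = 3 + 5² = 3 + 25 = 28)
(O(168, -64) - 5744) + b(w, -174) = (-64 - 5744) + (-174)² = -5808 + 30276 = 24468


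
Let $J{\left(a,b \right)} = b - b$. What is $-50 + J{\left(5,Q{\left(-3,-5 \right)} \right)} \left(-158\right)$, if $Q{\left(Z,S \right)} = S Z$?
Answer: $-50$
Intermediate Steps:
$J{\left(a,b \right)} = 0$
$-50 + J{\left(5,Q{\left(-3,-5 \right)} \right)} \left(-158\right) = -50 + 0 \left(-158\right) = -50 + 0 = -50$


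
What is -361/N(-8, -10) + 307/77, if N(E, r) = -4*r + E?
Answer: -17973/2464 ≈ -7.2942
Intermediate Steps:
N(E, r) = E - 4*r
-361/N(-8, -10) + 307/77 = -361/(-8 - 4*(-10)) + 307/77 = -361/(-8 + 40) + 307*(1/77) = -361/32 + 307/77 = -17973/2464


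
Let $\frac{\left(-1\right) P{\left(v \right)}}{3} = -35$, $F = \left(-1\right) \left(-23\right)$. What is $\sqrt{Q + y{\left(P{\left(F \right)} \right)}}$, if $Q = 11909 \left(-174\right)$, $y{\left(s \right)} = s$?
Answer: $9 i \sqrt{25581} \approx 1439.5 i$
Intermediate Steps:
$F = 23$
$P{\left(v \right)} = 105$ ($P{\left(v \right)} = \left(-3\right) \left(-35\right) = 105$)
$Q = -2072166$
$\sqrt{Q + y{\left(P{\left(F \right)} \right)}} = \sqrt{-2072166 + 105} = \sqrt{-2072061} = 9 i \sqrt{25581}$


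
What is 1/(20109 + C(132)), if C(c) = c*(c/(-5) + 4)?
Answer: 5/85761 ≈ 5.8302e-5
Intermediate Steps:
C(c) = c*(4 - c/5) (C(c) = c*(c*(-⅕) + 4) = c*(-c/5 + 4) = c*(4 - c/5))
1/(20109 + C(132)) = 1/(20109 + (⅕)*132*(20 - 1*132)) = 1/(20109 + (⅕)*132*(20 - 132)) = 1/(20109 + (⅕)*132*(-112)) = 1/(20109 - 14784/5) = 1/(85761/5) = 5/85761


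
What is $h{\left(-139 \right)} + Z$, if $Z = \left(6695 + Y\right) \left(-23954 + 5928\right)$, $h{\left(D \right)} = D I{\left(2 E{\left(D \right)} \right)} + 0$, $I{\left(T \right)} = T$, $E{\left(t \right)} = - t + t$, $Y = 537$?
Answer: $-130364032$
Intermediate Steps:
$E{\left(t \right)} = 0$
$h{\left(D \right)} = 0$ ($h{\left(D \right)} = D 2 \cdot 0 + 0 = D 0 + 0 = 0 + 0 = 0$)
$Z = -130364032$ ($Z = \left(6695 + 537\right) \left(-23954 + 5928\right) = 7232 \left(-18026\right) = -130364032$)
$h{\left(-139 \right)} + Z = 0 - 130364032 = -130364032$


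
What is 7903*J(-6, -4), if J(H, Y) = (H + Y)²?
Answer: 790300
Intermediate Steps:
7903*J(-6, -4) = 7903*(-6 - 4)² = 7903*(-10)² = 7903*100 = 790300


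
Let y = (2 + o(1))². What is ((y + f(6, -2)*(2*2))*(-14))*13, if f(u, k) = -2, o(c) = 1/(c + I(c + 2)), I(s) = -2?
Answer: 1274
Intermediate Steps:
o(c) = 1/(-2 + c) (o(c) = 1/(c - 2) = 1/(-2 + c))
y = 1 (y = (2 + 1/(-2 + 1))² = (2 + 1/(-1))² = (2 - 1)² = 1² = 1)
((y + f(6, -2)*(2*2))*(-14))*13 = ((1 - 4*2)*(-14))*13 = ((1 - 2*4)*(-14))*13 = ((1 - 8)*(-14))*13 = -7*(-14)*13 = 98*13 = 1274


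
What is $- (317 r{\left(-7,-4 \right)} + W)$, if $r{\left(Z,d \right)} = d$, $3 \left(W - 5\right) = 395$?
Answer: $\frac{3394}{3} \approx 1131.3$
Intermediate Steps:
$W = \frac{410}{3}$ ($W = 5 + \frac{1}{3} \cdot 395 = 5 + \frac{395}{3} = \frac{410}{3} \approx 136.67$)
$- (317 r{\left(-7,-4 \right)} + W) = - (317 \left(-4\right) + \frac{410}{3}) = - (-1268 + \frac{410}{3}) = \left(-1\right) \left(- \frac{3394}{3}\right) = \frac{3394}{3}$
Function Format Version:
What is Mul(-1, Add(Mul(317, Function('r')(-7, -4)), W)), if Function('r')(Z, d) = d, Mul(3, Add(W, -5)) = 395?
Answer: Rational(3394, 3) ≈ 1131.3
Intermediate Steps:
W = Rational(410, 3) (W = Add(5, Mul(Rational(1, 3), 395)) = Add(5, Rational(395, 3)) = Rational(410, 3) ≈ 136.67)
Mul(-1, Add(Mul(317, Function('r')(-7, -4)), W)) = Mul(-1, Add(Mul(317, -4), Rational(410, 3))) = Mul(-1, Add(-1268, Rational(410, 3))) = Mul(-1, Rational(-3394, 3)) = Rational(3394, 3)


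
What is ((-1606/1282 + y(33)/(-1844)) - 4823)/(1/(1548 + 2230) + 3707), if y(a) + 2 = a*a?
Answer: -10772934492199/8277010787094 ≈ -1.3015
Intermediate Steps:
y(a) = -2 + a² (y(a) = -2 + a*a = -2 + a²)
((-1606/1282 + y(33)/(-1844)) - 4823)/(1/(1548 + 2230) + 3707) = ((-1606/1282 + (-2 + 33²)/(-1844)) - 4823)/(1/(1548 + 2230) + 3707) = ((-1606*1/1282 + (-2 + 1089)*(-1/1844)) - 4823)/(1/3778 + 3707) = ((-803/641 + 1087*(-1/1844)) - 4823)/(1/3778 + 3707) = ((-803/641 - 1087/1844) - 4823)/(14005047/3778) = (-2177499/1182004 - 4823)*(3778/14005047) = -5702982791/1182004*3778/14005047 = -10772934492199/8277010787094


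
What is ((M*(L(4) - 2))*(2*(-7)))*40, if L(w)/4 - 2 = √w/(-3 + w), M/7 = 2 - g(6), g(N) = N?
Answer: 219520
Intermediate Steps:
M = -28 (M = 7*(2 - 1*6) = 7*(2 - 6) = 7*(-4) = -28)
L(w) = 8 + 4*√w/(-3 + w) (L(w) = 8 + 4*(√w/(-3 + w)) = 8 + 4*√w/(-3 + w))
((M*(L(4) - 2))*(2*(-7)))*40 = ((-28*(4*(-6 + √4 + 2*4)/(-3 + 4) - 2))*(2*(-7)))*40 = (-28*(4*(-6 + 2 + 8)/1 - 2)*(-14))*40 = (-28*(4*1*4 - 2)*(-14))*40 = (-28*(16 - 2)*(-14))*40 = (-28*14*(-14))*40 = -392*(-14)*40 = 5488*40 = 219520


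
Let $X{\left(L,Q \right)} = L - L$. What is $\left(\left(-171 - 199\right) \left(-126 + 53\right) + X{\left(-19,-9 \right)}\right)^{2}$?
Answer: $729540100$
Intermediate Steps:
$X{\left(L,Q \right)} = 0$
$\left(\left(-171 - 199\right) \left(-126 + 53\right) + X{\left(-19,-9 \right)}\right)^{2} = \left(\left(-171 - 199\right) \left(-126 + 53\right) + 0\right)^{2} = \left(\left(-370\right) \left(-73\right) + 0\right)^{2} = \left(27010 + 0\right)^{2} = 27010^{2} = 729540100$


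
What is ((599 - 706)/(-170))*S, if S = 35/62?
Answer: 749/2108 ≈ 0.35531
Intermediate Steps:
S = 35/62 (S = 35*(1/62) = 35/62 ≈ 0.56452)
((599 - 706)/(-170))*S = ((599 - 706)/(-170))*(35/62) = -107*(-1/170)*(35/62) = (107/170)*(35/62) = 749/2108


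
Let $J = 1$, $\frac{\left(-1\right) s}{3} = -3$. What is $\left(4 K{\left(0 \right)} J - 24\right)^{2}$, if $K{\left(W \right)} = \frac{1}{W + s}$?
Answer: $\frac{44944}{81} \approx 554.86$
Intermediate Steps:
$s = 9$ ($s = \left(-3\right) \left(-3\right) = 9$)
$K{\left(W \right)} = \frac{1}{9 + W}$ ($K{\left(W \right)} = \frac{1}{W + 9} = \frac{1}{9 + W}$)
$\left(4 K{\left(0 \right)} J - 24\right)^{2} = \left(\frac{4}{9 + 0} \cdot 1 - 24\right)^{2} = \left(\frac{4}{9} \cdot 1 - 24\right)^{2} = \left(\frac{4}{9} - 24\right)^{2} = \left(- \frac{212}{9}\right)^{2} = \frac{44944}{81}$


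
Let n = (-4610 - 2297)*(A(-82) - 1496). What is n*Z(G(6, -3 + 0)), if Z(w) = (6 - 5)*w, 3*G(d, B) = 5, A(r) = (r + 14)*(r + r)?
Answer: -333469960/3 ≈ -1.1116e+8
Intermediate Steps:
A(r) = 2*r*(14 + r) (A(r) = (14 + r)*(2*r) = 2*r*(14 + r))
G(d, B) = 5/3 (G(d, B) = (1/3)*5 = 5/3)
n = -66693992 (n = (-4610 - 2297)*(2*(-82)*(14 - 82) - 1496) = -6907*(2*(-82)*(-68) - 1496) = -6907*(11152 - 1496) = -6907*9656 = -66693992)
Z(w) = w (Z(w) = 1*w = w)
n*Z(G(6, -3 + 0)) = -66693992*5/3 = -333469960/3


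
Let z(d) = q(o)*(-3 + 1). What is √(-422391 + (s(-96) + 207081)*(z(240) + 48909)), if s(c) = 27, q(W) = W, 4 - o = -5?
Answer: √10125294837 ≈ 1.0062e+5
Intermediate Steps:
o = 9 (o = 4 - 1*(-5) = 4 + 5 = 9)
z(d) = -18 (z(d) = 9*(-3 + 1) = 9*(-2) = -18)
√(-422391 + (s(-96) + 207081)*(z(240) + 48909)) = √(-422391 + (27 + 207081)*(-18 + 48909)) = √(-422391 + 207108*48891) = √(-422391 + 10125717228) = √10125294837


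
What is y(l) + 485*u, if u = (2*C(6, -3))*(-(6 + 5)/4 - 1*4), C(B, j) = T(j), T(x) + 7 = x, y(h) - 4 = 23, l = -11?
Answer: 65502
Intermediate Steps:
y(h) = 27 (y(h) = 4 + 23 = 27)
T(x) = -7 + x
C(B, j) = -7 + j
u = 135 (u = (2*(-7 - 3))*(-(6 + 5)/4 - 1*4) = (2*(-10))*(-1*11*(¼) - 4) = -20*(-11*¼ - 4) = -20*(-11/4 - 4) = -20*(-27/4) = 135)
y(l) + 485*u = 27 + 485*135 = 27 + 65475 = 65502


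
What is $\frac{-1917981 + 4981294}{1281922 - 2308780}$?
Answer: $- \frac{3063313}{1026858} \approx -2.9832$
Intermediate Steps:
$\frac{-1917981 + 4981294}{1281922 - 2308780} = \frac{3063313}{-1026858} = 3063313 \left(- \frac{1}{1026858}\right) = - \frac{3063313}{1026858}$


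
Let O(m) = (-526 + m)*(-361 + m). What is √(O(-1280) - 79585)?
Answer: √2884061 ≈ 1698.3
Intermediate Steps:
√(O(-1280) - 79585) = √((189886 + (-1280)² - 887*(-1280)) - 79585) = √((189886 + 1638400 + 1135360) - 79585) = √(2963646 - 79585) = √2884061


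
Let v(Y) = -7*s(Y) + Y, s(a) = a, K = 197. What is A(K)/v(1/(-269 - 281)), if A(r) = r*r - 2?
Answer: 10671925/3 ≈ 3.5573e+6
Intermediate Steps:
A(r) = -2 + r² (A(r) = r² - 2 = -2 + r²)
v(Y) = -6*Y (v(Y) = -7*Y + Y = -6*Y)
A(K)/v(1/(-269 - 281)) = (-2 + 197²)/((-6/(-269 - 281))) = (-2 + 38809)/((-6/(-550))) = 38807/((-6*(-1/550))) = 38807/(3/275) = 38807*(275/3) = 10671925/3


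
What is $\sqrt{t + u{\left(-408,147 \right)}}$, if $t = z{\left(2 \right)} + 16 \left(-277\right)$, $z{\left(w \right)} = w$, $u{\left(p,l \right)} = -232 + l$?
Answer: $i \sqrt{4515} \approx 67.194 i$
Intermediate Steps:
$t = -4430$ ($t = 2 + 16 \left(-277\right) = 2 - 4432 = -4430$)
$\sqrt{t + u{\left(-408,147 \right)}} = \sqrt{-4430 + \left(-232 + 147\right)} = \sqrt{-4430 - 85} = \sqrt{-4515} = i \sqrt{4515}$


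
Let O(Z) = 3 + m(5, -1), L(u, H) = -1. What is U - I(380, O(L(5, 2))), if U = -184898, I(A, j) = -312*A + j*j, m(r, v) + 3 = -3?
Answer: -66347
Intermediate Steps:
m(r, v) = -6 (m(r, v) = -3 - 3 = -6)
O(Z) = -3 (O(Z) = 3 - 6 = -3)
I(A, j) = j² - 312*A (I(A, j) = -312*A + j² = j² - 312*A)
U - I(380, O(L(5, 2))) = -184898 - ((-3)² - 312*380) = -184898 - (9 - 118560) = -184898 - 1*(-118551) = -184898 + 118551 = -66347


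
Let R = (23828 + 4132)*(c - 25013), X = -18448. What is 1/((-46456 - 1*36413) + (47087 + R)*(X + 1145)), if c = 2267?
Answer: 1/11003515273250 ≈ 9.0880e-14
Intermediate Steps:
R = -635978160 (R = (23828 + 4132)*(2267 - 25013) = 27960*(-22746) = -635978160)
1/((-46456 - 1*36413) + (47087 + R)*(X + 1145)) = 1/((-46456 - 1*36413) + (47087 - 635978160)*(-18448 + 1145)) = 1/((-46456 - 36413) - 635931073*(-17303)) = 1/(-82869 + 11003515356119) = 1/11003515273250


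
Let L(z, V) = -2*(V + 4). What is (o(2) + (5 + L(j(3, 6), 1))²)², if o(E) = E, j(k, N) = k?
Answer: 729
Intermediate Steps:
L(z, V) = -8 - 2*V (L(z, V) = -2*(4 + V) = -8 - 2*V)
(o(2) + (5 + L(j(3, 6), 1))²)² = (2 + (5 + (-8 - 2*1))²)² = (2 + (5 + (-8 - 2))²)² = (2 + (5 - 10)²)² = (2 + (-5)²)² = (2 + 25)² = 27² = 729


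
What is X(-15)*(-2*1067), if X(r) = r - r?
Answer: 0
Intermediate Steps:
X(r) = 0
X(-15)*(-2*1067) = 0*(-2*1067) = 0*(-2134) = 0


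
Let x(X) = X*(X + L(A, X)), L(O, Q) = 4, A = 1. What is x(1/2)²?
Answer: 81/16 ≈ 5.0625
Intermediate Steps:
x(X) = X*(4 + X) (x(X) = X*(X + 4) = X*(4 + X))
x(1/2)² = ((4 + 1/2)/2)² = ((4 + ½)/2)² = ((½)*(9/2))² = (9/4)² = 81/16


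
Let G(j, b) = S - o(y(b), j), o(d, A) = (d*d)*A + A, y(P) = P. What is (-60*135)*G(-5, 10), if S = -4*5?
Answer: -3928500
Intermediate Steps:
o(d, A) = A + A*d² (o(d, A) = d²*A + A = A*d² + A = A + A*d²)
S = -20
G(j, b) = -20 - j*(1 + b²)
(-60*135)*G(-5, 10) = (-60*135)*(-20 - 1*(-5)*(1 + 10²)) = -8100*(-20 - 1*(-5)*(1 + 100)) = -8100*(-20 - 1*(-5)*101) = -8100*(-20 + 505) = -8100*485 = -3928500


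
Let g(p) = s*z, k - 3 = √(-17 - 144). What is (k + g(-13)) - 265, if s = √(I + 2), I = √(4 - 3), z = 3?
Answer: -262 + 3*√3 + I*√161 ≈ -256.8 + 12.689*I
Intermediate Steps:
I = 1 (I = √1 = 1)
s = √3 (s = √(1 + 2) = √3 ≈ 1.7320)
k = 3 + I*√161 (k = 3 + √(-17 - 144) = 3 + √(-161) = 3 + I*√161 ≈ 3.0 + 12.689*I)
g(p) = 3*√3 (g(p) = √3*3 = 3*√3)
(k + g(-13)) - 265 = ((3 + I*√161) + 3*√3) - 265 = (3 + 3*√3 + I*√161) - 265 = -262 + 3*√3 + I*√161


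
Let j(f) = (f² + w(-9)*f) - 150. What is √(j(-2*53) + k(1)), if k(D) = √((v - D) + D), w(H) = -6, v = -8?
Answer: √(11722 + 2*I*√2) ≈ 108.27 + 0.013*I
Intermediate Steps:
k(D) = 2*I*√2 (k(D) = √((-8 - D) + D) = √(-8) = 2*I*√2)
j(f) = -150 + f² - 6*f (j(f) = (f² - 6*f) - 150 = -150 + f² - 6*f)
√(j(-2*53) + k(1)) = √((-150 + (-2*53)² - (-12)*53) + 2*I*√2) = √((-150 + (-106)² - 6*(-106)) + 2*I*√2) = √((-150 + 11236 + 636) + 2*I*√2) = √(11722 + 2*I*√2)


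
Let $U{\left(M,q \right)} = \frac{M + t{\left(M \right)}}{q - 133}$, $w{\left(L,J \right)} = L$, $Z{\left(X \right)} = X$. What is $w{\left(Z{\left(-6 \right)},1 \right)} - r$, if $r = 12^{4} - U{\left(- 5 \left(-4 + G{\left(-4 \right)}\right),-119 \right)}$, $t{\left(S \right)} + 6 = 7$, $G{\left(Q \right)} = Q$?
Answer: $- \frac{5227025}{252} \approx -20742.0$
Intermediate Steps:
$t{\left(S \right)} = 1$ ($t{\left(S \right)} = -6 + 7 = 1$)
$U{\left(M,q \right)} = \frac{1 + M}{-133 + q}$ ($U{\left(M,q \right)} = \frac{M + 1}{q - 133} = \frac{1 + M}{-133 + q}$)
$r = \frac{5225513}{252}$ ($r = 12^{4} - \frac{1 - 5 \left(-4 - 4\right)}{-133 - 119} = 20736 - \frac{1 - -40}{-252} = 20736 - - \frac{1 + 40}{252} = 20736 - \left(- \frac{1}{252}\right) 41 = 20736 - - \frac{41}{252} = 20736 + \frac{41}{252} = \frac{5225513}{252} \approx 20736.0$)
$w{\left(Z{\left(-6 \right)},1 \right)} - r = -6 - \frac{5225513}{252} = - \frac{5227025}{252}$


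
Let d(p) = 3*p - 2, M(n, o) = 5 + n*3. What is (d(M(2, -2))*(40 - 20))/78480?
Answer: 31/3924 ≈ 0.0079001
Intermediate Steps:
M(n, o) = 5 + 3*n
d(p) = -2 + 3*p
(d(M(2, -2))*(40 - 20))/78480 = ((-2 + 3*(5 + 3*2))*(40 - 20))/78480 = ((-2 + 3*(5 + 6))*20)*(1/78480) = ((-2 + 3*11)*20)*(1/78480) = ((-2 + 33)*20)*(1/78480) = (31*20)*(1/78480) = 620*(1/78480) = 31/3924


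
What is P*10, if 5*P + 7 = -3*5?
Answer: -44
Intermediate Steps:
P = -22/5 (P = -7/5 + (-3*5)/5 = -7/5 + (⅕)*(-15) = -7/5 - 3 = -22/5 ≈ -4.4000)
P*10 = -22/5*10 = -44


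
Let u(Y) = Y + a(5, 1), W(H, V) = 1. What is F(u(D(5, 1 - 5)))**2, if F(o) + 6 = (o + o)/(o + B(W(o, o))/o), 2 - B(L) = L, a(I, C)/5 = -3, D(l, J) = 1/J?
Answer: 224400400/13965169 ≈ 16.069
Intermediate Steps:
a(I, C) = -15 (a(I, C) = 5*(-3) = -15)
B(L) = 2 - L
u(Y) = -15 + Y (u(Y) = Y - 15 = -15 + Y)
F(o) = -6 + 2*o/(o + 1/o) (F(o) = -6 + (o + o)/(o + (2 - 1*1)/o) = -6 + (2*o)/(o + (2 - 1)/o) = -6 + (2*o)/(o + 1/o) = -6 + 2*o/(o + 1/o))
F(u(D(5, 1 - 5)))**2 = (2*(-3 - 2*(-15 + 1/(1 - 5))**2)/(1 + (-15 + 1/(1 - 5))**2))**2 = (2*(-3 - 2*(-15 + 1/(-4))**2)/(1 + (-15 + 1/(-4))**2))**2 = (2*(-3 - 2*(-15 - 1/4)**2)/(1 + (-15 - 1/4)**2))**2 = (2*(-3 - 2*(-61/4)**2)/(1 + (-61/4)**2))**2 = (2*(-3 - 2*3721/16)/(1 + 3721/16))**2 = (2*(-3 - 3721/8)/(3737/16))**2 = (2*(16/3737)*(-3745/8))**2 = (-14980/3737)**2 = 224400400/13965169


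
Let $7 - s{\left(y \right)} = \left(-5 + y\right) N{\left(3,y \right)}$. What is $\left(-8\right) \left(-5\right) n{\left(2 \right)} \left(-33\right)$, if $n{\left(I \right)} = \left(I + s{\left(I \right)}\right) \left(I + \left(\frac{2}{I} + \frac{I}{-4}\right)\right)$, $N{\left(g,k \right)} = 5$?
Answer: $-79200$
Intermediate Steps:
$s{\left(y \right)} = 32 - 5 y$ ($s{\left(y \right)} = 7 - \left(-5 + y\right) 5 = 7 - \left(-25 + 5 y\right) = 32 - 5 y$)
$n{\left(I \right)} = \left(32 - 4 I\right) \left(\frac{2}{I} + \frac{3 I}{4}\right)$ ($n{\left(I \right)} = \left(I - \left(-32 + 5 I\right)\right) \left(I + \left(\frac{2}{I} + \frac{I}{-4}\right)\right) = \left(32 - 4 I\right) \left(I + \left(\frac{2}{I} + I \left(- \frac{1}{4}\right)\right)\right) = \left(32 - 4 I\right) \left(I - \left(- \frac{2}{I} + \frac{I}{4}\right)\right) = \left(32 - 4 I\right) \left(\frac{2}{I} + \frac{3 I}{4}\right)$)
$\left(-8\right) \left(-5\right) n{\left(2 \right)} \left(-33\right) = \left(-8\right) \left(-5\right) \left(-8 - 3 \cdot 2^{2} + 24 \cdot 2 + \frac{64}{2}\right) \left(-33\right) = 40 \left(-8 - 12 + 48 + 64 \cdot \frac{1}{2}\right) \left(-33\right) = 40 \left(-8 - 12 + 48 + 32\right) \left(-33\right) = 40 \cdot 60 \left(-33\right) = 2400 \left(-33\right) = -79200$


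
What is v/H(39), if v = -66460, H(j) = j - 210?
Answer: 66460/171 ≈ 388.65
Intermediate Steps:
H(j) = -210 + j
v/H(39) = -66460/(-210 + 39) = -66460/(-171) = -66460*(-1/171) = 66460/171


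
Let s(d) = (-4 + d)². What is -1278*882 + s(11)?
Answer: -1127147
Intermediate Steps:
-1278*882 + s(11) = -1278*882 + (-4 + 11)² = -1127196 + 7² = -1127196 + 49 = -1127147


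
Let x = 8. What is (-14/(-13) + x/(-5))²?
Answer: 1156/4225 ≈ 0.27361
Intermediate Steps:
(-14/(-13) + x/(-5))² = (-14/(-13) + 8/(-5))² = (-14*(-1/13) + 8*(-⅕))² = (14/13 - 8/5)² = (-34/65)² = 1156/4225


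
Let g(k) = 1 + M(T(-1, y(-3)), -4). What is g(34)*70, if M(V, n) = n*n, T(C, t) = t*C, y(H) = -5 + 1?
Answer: 1190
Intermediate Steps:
y(H) = -4
T(C, t) = C*t
M(V, n) = n²
g(k) = 17 (g(k) = 1 + (-4)² = 1 + 16 = 17)
g(34)*70 = 17*70 = 1190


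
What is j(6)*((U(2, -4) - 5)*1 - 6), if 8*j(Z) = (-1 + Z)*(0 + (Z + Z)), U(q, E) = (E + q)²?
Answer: -105/2 ≈ -52.500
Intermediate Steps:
j(Z) = Z*(-1 + Z)/4 (j(Z) = ((-1 + Z)*(0 + (Z + Z)))/8 = ((-1 + Z)*(0 + 2*Z))/8 = ((-1 + Z)*(2*Z))/8 = (2*Z*(-1 + Z))/8 = Z*(-1 + Z)/4)
j(6)*((U(2, -4) - 5)*1 - 6) = ((¼)*6*(-1 + 6))*(((-4 + 2)² - 5)*1 - 6) = ((¼)*6*5)*(((-2)² - 5)*1 - 6) = 15*((4 - 5)*1 - 6)/2 = 15*(-1*1 - 6)/2 = 15*(-1 - 6)/2 = (15/2)*(-7) = -105/2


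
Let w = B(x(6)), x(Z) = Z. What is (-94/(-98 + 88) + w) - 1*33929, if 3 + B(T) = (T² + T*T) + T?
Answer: -169223/5 ≈ -33845.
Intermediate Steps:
B(T) = -3 + T + 2*T² (B(T) = -3 + ((T² + T*T) + T) = -3 + ((T² + T²) + T) = -3 + (2*T² + T) = -3 + (T + 2*T²) = -3 + T + 2*T²)
w = 75 (w = -3 + 6 + 2*6² = -3 + 6 + 2*36 = -3 + 6 + 72 = 75)
(-94/(-98 + 88) + w) - 1*33929 = (-94/(-98 + 88) + 75) - 1*33929 = (-94/(-10) + 75) - 33929 = (-⅒*(-94) + 75) - 33929 = (47/5 + 75) - 33929 = 422/5 - 33929 = -169223/5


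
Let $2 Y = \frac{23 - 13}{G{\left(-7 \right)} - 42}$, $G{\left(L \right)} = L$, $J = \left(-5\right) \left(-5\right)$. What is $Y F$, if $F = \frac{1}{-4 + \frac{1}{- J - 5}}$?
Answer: $\frac{150}{5929} \approx 0.025299$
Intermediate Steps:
$J = 25$
$Y = - \frac{5}{49}$ ($Y = \frac{\left(23 - 13\right) \frac{1}{-7 - 42}}{2} = \frac{10 \frac{1}{-49}}{2} = \frac{10 \left(- \frac{1}{49}\right)}{2} = \frac{1}{2} \left(- \frac{10}{49}\right) = - \frac{5}{49} \approx -0.10204$)
$F = - \frac{30}{121}$ ($F = \frac{1}{-4 + \frac{1}{\left(-1\right) 25 - 5}} = \frac{1}{-4 + \frac{1}{-25 - 5}} = \frac{1}{-4 + \frac{1}{-30}} = \frac{1}{-4 - \frac{1}{30}} = \frac{1}{- \frac{121}{30}} = - \frac{30}{121} \approx -0.24793$)
$Y F = \left(- \frac{5}{49}\right) \left(- \frac{30}{121}\right) = \frac{150}{5929}$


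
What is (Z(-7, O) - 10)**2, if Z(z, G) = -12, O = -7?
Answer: 484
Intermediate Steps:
(Z(-7, O) - 10)**2 = (-12 - 10)**2 = (-22)**2 = 484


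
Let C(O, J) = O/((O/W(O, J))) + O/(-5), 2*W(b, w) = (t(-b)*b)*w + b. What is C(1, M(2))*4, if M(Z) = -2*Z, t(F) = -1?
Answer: 46/5 ≈ 9.2000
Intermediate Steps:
W(b, w) = b/2 - b*w/2 (W(b, w) = ((-b)*w + b)/2 = (-b*w + b)/2 = (b - b*w)/2 = b/2 - b*w/2)
C(O, J) = -O/5 + O*(1/2 - J/2) (C(O, J) = O/((O/((O*(1 - J)/2)))) + O/(-5) = O/((O*(2/(O*(1 - J))))) + O*(-1/5) = O/((2/(1 - J))) - O/5 = O*(1/2 - J/2) - O/5 = -O/5 + O*(1/2 - J/2))
C(1, M(2))*4 = ((1/10)*1*(3 - (-10)*2))*4 = ((1/10)*1*(3 - 5*(-4)))*4 = ((1/10)*1*(3 + 20))*4 = ((1/10)*1*23)*4 = (23/10)*4 = 46/5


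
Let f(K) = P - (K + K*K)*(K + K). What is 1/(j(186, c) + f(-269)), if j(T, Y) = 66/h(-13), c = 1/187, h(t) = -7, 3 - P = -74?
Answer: 7/271498945 ≈ 2.5783e-8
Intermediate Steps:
P = 77 (P = 3 - 1*(-74) = 3 + 74 = 77)
c = 1/187 ≈ 0.0053476
j(T, Y) = -66/7 (j(T, Y) = 66/(-7) = 66*(-1/7) = -66/7)
f(K) = 77 - 2*K*(K + K**2) (f(K) = 77 - (K + K*K)*(K + K) = 77 - (K + K**2)*2*K = 77 - 2*K*(K + K**2))
1/(j(186, c) + f(-269)) = 1/(-66/7 + (77 - 2*(-269)**2 - 2*(-269)**3)) = 1/(-66/7 + (77 - 2*72361 - 2*(-19465109))) = 1/(-66/7 + (77 - 144722 + 38930218)) = 1/(-66/7 + 38785573) = 1/(271498945/7) = 7/271498945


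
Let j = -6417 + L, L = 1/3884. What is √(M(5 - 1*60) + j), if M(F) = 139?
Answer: I*√23676622221/1942 ≈ 79.234*I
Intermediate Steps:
L = 1/3884 ≈ 0.00025747
j = -24923627/3884 (j = -6417 + 1/3884 = -24923627/3884 ≈ -6417.0)
√(M(5 - 1*60) + j) = √(139 - 24923627/3884) = √(-24383751/3884) = I*√23676622221/1942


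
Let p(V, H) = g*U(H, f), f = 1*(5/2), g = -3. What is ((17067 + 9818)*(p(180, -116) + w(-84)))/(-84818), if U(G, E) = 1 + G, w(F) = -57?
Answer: -3871440/42409 ≈ -91.288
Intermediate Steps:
f = 5/2 (f = 1*(5*(1/2)) = 1*(5/2) = 5/2 ≈ 2.5000)
p(V, H) = -3 - 3*H (p(V, H) = -3*(1 + H) = -3 - 3*H)
((17067 + 9818)*(p(180, -116) + w(-84)))/(-84818) = ((17067 + 9818)*((-3 - 3*(-116)) - 57))/(-84818) = (26885*((-3 + 348) - 57))*(-1/84818) = (26885*(345 - 57))*(-1/84818) = (26885*288)*(-1/84818) = 7742880*(-1/84818) = -3871440/42409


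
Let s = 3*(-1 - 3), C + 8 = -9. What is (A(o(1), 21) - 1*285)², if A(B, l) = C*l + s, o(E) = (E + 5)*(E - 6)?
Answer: 427716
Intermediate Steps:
C = -17 (C = -8 - 9 = -17)
s = -12 (s = 3*(-4) = -12)
o(E) = (-6 + E)*(5 + E) (o(E) = (5 + E)*(-6 + E) = (-6 + E)*(5 + E))
A(B, l) = -12 - 17*l (A(B, l) = -17*l - 12 = -12 - 17*l)
(A(o(1), 21) - 1*285)² = ((-12 - 17*21) - 1*285)² = ((-12 - 357) - 285)² = (-369 - 285)² = (-654)² = 427716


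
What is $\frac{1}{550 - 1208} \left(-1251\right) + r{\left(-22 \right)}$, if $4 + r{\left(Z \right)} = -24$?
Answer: $- \frac{17173}{658} \approx -26.099$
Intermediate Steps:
$r{\left(Z \right)} = -28$ ($r{\left(Z \right)} = -4 - 24 = -28$)
$\frac{1}{550 - 1208} \left(-1251\right) + r{\left(-22 \right)} = \frac{1}{550 - 1208} \left(-1251\right) - 28 = \frac{1}{-658} \left(-1251\right) - 28 = \left(- \frac{1}{658}\right) \left(-1251\right) - 28 = \frac{1251}{658} - 28 = - \frac{17173}{658}$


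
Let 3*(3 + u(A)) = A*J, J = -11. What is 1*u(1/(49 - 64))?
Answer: -124/45 ≈ -2.7556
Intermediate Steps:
u(A) = -3 - 11*A/3 (u(A) = -3 + (A*(-11))/3 = -3 + (-11*A)/3 = -3 - 11*A/3)
1*u(1/(49 - 64)) = 1*(-3 - 11/(3*(49 - 64))) = 1*(-3 - 11/3/(-15)) = 1*(-3 - 11/3*(-1/15)) = 1*(-3 + 11/45) = 1*(-124/45) = -124/45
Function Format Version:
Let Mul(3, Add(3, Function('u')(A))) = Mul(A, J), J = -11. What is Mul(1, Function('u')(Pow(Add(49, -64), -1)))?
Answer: Rational(-124, 45) ≈ -2.7556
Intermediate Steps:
Function('u')(A) = Add(-3, Mul(Rational(-11, 3), A)) (Function('u')(A) = Add(-3, Mul(Rational(1, 3), Mul(A, -11))) = Add(-3, Mul(Rational(1, 3), Mul(-11, A))) = Add(-3, Mul(Rational(-11, 3), A)))
Mul(1, Function('u')(Pow(Add(49, -64), -1))) = Mul(1, Add(-3, Mul(Rational(-11, 3), Pow(Add(49, -64), -1)))) = Mul(1, Add(-3, Mul(Rational(-11, 3), Pow(-15, -1)))) = Mul(1, Add(-3, Mul(Rational(-11, 3), Rational(-1, 15)))) = Mul(1, Add(-3, Rational(11, 45))) = Mul(1, Rational(-124, 45)) = Rational(-124, 45)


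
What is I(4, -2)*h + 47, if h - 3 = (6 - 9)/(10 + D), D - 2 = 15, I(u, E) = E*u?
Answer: 215/9 ≈ 23.889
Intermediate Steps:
D = 17 (D = 2 + 15 = 17)
h = 26/9 (h = 3 + (6 - 9)/(10 + 17) = 3 - 3/27 = 3 - 3*1/27 = 3 - 1/9 = 26/9 ≈ 2.8889)
I(4, -2)*h + 47 = -2*4*(26/9) + 47 = -8*26/9 + 47 = -208/9 + 47 = 215/9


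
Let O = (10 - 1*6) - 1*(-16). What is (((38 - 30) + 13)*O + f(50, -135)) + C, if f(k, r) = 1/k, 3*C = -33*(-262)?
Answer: 165101/50 ≈ 3302.0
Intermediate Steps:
C = 2882 (C = (-33*(-262))/3 = (⅓)*8646 = 2882)
O = 20 (O = (10 - 6) + 16 = 4 + 16 = 20)
(((38 - 30) + 13)*O + f(50, -135)) + C = (((38 - 30) + 13)*20 + 1/50) + 2882 = ((8 + 13)*20 + 1/50) + 2882 = (21*20 + 1/50) + 2882 = (420 + 1/50) + 2882 = 21001/50 + 2882 = 165101/50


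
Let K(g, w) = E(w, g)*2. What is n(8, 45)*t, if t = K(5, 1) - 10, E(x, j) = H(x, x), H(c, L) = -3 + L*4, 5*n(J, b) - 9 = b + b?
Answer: -792/5 ≈ -158.40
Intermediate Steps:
n(J, b) = 9/5 + 2*b/5 (n(J, b) = 9/5 + (b + b)/5 = 9/5 + (2*b)/5 = 9/5 + 2*b/5)
H(c, L) = -3 + 4*L
E(x, j) = -3 + 4*x
K(g, w) = -6 + 8*w (K(g, w) = (-3 + 4*w)*2 = -6 + 8*w)
t = -8 (t = (-6 + 8*1) - 10 = (-6 + 8) - 10 = 2 - 10 = -8)
n(8, 45)*t = (9/5 + (⅖)*45)*(-8) = (9/5 + 18)*(-8) = (99/5)*(-8) = -792/5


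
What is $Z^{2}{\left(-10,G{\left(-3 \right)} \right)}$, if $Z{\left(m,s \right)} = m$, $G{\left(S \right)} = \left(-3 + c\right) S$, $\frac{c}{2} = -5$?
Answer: $100$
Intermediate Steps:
$c = -10$ ($c = 2 \left(-5\right) = -10$)
$G{\left(S \right)} = - 13 S$ ($G{\left(S \right)} = \left(-3 - 10\right) S = - 13 S$)
$Z^{2}{\left(-10,G{\left(-3 \right)} \right)} = \left(-10\right)^{2} = 100$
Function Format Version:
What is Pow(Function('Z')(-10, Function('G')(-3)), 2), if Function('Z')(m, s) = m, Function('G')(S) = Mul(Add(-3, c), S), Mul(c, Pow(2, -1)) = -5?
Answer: 100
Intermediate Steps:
c = -10 (c = Mul(2, -5) = -10)
Function('G')(S) = Mul(-13, S) (Function('G')(S) = Mul(Add(-3, -10), S) = Mul(-13, S))
Pow(Function('Z')(-10, Function('G')(-3)), 2) = Pow(-10, 2) = 100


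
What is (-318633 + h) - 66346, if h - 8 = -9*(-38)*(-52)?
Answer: -402755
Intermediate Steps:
h = -17776 (h = 8 - 9*(-38)*(-52) = 8 + 342*(-52) = 8 - 17784 = -17776)
(-318633 + h) - 66346 = (-318633 - 17776) - 66346 = -336409 - 66346 = -402755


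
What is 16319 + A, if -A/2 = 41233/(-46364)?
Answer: 378348291/23182 ≈ 16321.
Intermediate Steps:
A = 41233/23182 (A = -82466/(-46364) = -82466*(-1)/46364 = -2*(-41233/46364) = 41233/23182 ≈ 1.7787)
16319 + A = 16319 + 41233/23182 = 378348291/23182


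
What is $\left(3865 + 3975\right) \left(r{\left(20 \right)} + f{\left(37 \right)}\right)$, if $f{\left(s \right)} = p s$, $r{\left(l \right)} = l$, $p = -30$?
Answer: $-8545600$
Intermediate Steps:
$f{\left(s \right)} = - 30 s$
$\left(3865 + 3975\right) \left(r{\left(20 \right)} + f{\left(37 \right)}\right) = \left(3865 + 3975\right) \left(20 - 1110\right) = 7840 \left(20 - 1110\right) = 7840 \left(-1090\right) = -8545600$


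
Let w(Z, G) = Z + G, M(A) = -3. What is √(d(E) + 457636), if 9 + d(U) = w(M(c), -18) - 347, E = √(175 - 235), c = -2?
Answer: 11*√3779 ≈ 676.21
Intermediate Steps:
E = 2*I*√15 (E = √(-60) = 2*I*√15 ≈ 7.746*I)
w(Z, G) = G + Z
d(U) = -377 (d(U) = -9 + ((-18 - 3) - 347) = -9 + (-21 - 347) = -9 - 368 = -377)
√(d(E) + 457636) = √(-377 + 457636) = √457259 = 11*√3779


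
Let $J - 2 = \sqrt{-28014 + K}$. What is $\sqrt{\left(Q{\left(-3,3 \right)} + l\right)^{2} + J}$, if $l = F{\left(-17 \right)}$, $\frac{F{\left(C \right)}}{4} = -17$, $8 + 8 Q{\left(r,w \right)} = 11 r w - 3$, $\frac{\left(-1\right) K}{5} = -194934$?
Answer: $\frac{\sqrt{106961 + 192 \sqrt{6574}}}{4} \approx 87.51$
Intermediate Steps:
$K = 974670$ ($K = \left(-5\right) \left(-194934\right) = 974670$)
$Q{\left(r,w \right)} = - \frac{11}{8} + \frac{11 r w}{8}$ ($Q{\left(r,w \right)} = -1 + \frac{11 r w - 3}{8} = -1 + \frac{-3 + 11 r w}{8} = -1 + \left(- \frac{3}{8} + \frac{11 r w}{8}\right) = - \frac{11}{8} + \frac{11 r w}{8}$)
$F{\left(C \right)} = -68$ ($F{\left(C \right)} = 4 \left(-17\right) = -68$)
$l = -68$
$J = 2 + 12 \sqrt{6574}$ ($J = 2 + \sqrt{-28014 + 974670} = 2 + \sqrt{946656} = 2 + 12 \sqrt{6574} \approx 974.96$)
$\sqrt{\left(Q{\left(-3,3 \right)} + l\right)^{2} + J} = \sqrt{\left(\left(- \frac{11}{8} + \frac{11}{8} \left(-3\right) 3\right) - 68\right)^{2} + \left(2 + 12 \sqrt{6574}\right)} = \sqrt{\left(\left(- \frac{11}{8} - \frac{99}{8}\right) - 68\right)^{2} + \left(2 + 12 \sqrt{6574}\right)} = \sqrt{\left(- \frac{55}{4} - 68\right)^{2} + \left(2 + 12 \sqrt{6574}\right)} = \sqrt{\left(- \frac{327}{4}\right)^{2} + \left(2 + 12 \sqrt{6574}\right)} = \sqrt{\frac{106929}{16} + \left(2 + 12 \sqrt{6574}\right)} = \sqrt{\frac{106961}{16} + 12 \sqrt{6574}}$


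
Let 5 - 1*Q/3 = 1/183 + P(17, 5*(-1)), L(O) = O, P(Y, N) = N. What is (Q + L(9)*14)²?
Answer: 90535225/3721 ≈ 24331.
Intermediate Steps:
Q = 1829/61 (Q = 15 - 3*(1/183 + 5*(-1)) = 15 - 3*(1/183 - 5) = 15 - 3*(-914/183) = 15 + 914/61 = 1829/61 ≈ 29.984)
(Q + L(9)*14)² = (1829/61 + 9*14)² = (1829/61 + 126)² = (9515/61)² = 90535225/3721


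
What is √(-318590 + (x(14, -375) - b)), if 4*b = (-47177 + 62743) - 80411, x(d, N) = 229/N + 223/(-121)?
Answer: I*√823232826915/1650 ≈ 549.89*I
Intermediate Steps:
x(d, N) = -223/121 + 229/N (x(d, N) = 229/N + 223*(-1/121) = 229/N - 223/121 = -223/121 + 229/N)
b = -64845/4 (b = ((-47177 + 62743) - 80411)/4 = (15566 - 80411)/4 = (¼)*(-64845) = -64845/4 ≈ -16211.)
√(-318590 + (x(14, -375) - b)) = √(-318590 + ((-223/121 + 229/(-375)) - 1*(-64845/4))) = √(-318590 + ((-223/121 + 229*(-1/375)) + 64845/4)) = √(-318590 + ((-223/121 - 229/375) + 64845/4)) = √(-318590 + (-111334/45375 + 64845/4)) = √(-318590 + 2941896539/181500) = √(-54882188461/181500) = I*√823232826915/1650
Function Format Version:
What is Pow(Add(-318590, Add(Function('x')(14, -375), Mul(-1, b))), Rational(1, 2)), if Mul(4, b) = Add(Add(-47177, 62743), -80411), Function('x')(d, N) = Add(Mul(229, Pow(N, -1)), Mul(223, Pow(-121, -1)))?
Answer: Mul(Rational(1, 1650), I, Pow(823232826915, Rational(1, 2))) ≈ Mul(549.89, I)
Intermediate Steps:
Function('x')(d, N) = Add(Rational(-223, 121), Mul(229, Pow(N, -1))) (Function('x')(d, N) = Add(Mul(229, Pow(N, -1)), Mul(223, Rational(-1, 121))) = Add(Mul(229, Pow(N, -1)), Rational(-223, 121)) = Add(Rational(-223, 121), Mul(229, Pow(N, -1))))
b = Rational(-64845, 4) (b = Mul(Rational(1, 4), Add(Add(-47177, 62743), -80411)) = Mul(Rational(1, 4), Add(15566, -80411)) = Mul(Rational(1, 4), -64845) = Rational(-64845, 4) ≈ -16211.)
Pow(Add(-318590, Add(Function('x')(14, -375), Mul(-1, b))), Rational(1, 2)) = Pow(Add(-318590, Add(Add(Rational(-223, 121), Mul(229, Pow(-375, -1))), Mul(-1, Rational(-64845, 4)))), Rational(1, 2)) = Pow(Add(-318590, Add(Add(Rational(-223, 121), Mul(229, Rational(-1, 375))), Rational(64845, 4))), Rational(1, 2)) = Pow(Add(-318590, Add(Add(Rational(-223, 121), Rational(-229, 375)), Rational(64845, 4))), Rational(1, 2)) = Pow(Add(-318590, Add(Rational(-111334, 45375), Rational(64845, 4))), Rational(1, 2)) = Pow(Add(-318590, Rational(2941896539, 181500)), Rational(1, 2)) = Pow(Rational(-54882188461, 181500), Rational(1, 2)) = Mul(Rational(1, 1650), I, Pow(823232826915, Rational(1, 2)))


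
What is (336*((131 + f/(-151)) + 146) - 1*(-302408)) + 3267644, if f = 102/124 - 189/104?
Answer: 222912219466/60853 ≈ 3.6631e+6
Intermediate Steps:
f = -3207/3224 (f = 102*(1/124) - 189*1/104 = 51/62 - 189/104 = -3207/3224 ≈ -0.99473)
(336*((131 + f/(-151)) + 146) - 1*(-302408)) + 3267644 = (336*((131 - 3207/3224/(-151)) + 146) - 1*(-302408)) + 3267644 = (336*((131 - 3207/3224*(-1/151)) + 146) + 302408) + 3267644 = (336*((131 + 3207/486824) + 146) + 302408) + 3267644 = (336*(63777151/486824 + 146) + 302408) + 3267644 = (336*(134853455/486824) + 302408) + 3267644 = (5663845110/60853 + 302408) + 3267644 = 24066279134/60853 + 3267644 = 222912219466/60853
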